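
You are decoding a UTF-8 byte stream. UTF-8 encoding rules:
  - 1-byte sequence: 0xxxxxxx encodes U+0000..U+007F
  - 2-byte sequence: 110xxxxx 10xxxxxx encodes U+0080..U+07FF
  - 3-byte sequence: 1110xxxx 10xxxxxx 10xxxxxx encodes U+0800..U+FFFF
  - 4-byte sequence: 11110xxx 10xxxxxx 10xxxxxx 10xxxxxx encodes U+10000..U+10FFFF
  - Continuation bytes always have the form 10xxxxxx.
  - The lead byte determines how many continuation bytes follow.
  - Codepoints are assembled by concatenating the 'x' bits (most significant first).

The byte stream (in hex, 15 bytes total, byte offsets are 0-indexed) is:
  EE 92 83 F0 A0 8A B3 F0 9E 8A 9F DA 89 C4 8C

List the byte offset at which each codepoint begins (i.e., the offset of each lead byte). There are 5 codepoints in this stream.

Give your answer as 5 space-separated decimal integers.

Answer: 0 3 7 11 13

Derivation:
Byte[0]=EE: 3-byte lead, need 2 cont bytes. acc=0xE
Byte[1]=92: continuation. acc=(acc<<6)|0x12=0x392
Byte[2]=83: continuation. acc=(acc<<6)|0x03=0xE483
Completed: cp=U+E483 (starts at byte 0)
Byte[3]=F0: 4-byte lead, need 3 cont bytes. acc=0x0
Byte[4]=A0: continuation. acc=(acc<<6)|0x20=0x20
Byte[5]=8A: continuation. acc=(acc<<6)|0x0A=0x80A
Byte[6]=B3: continuation. acc=(acc<<6)|0x33=0x202B3
Completed: cp=U+202B3 (starts at byte 3)
Byte[7]=F0: 4-byte lead, need 3 cont bytes. acc=0x0
Byte[8]=9E: continuation. acc=(acc<<6)|0x1E=0x1E
Byte[9]=8A: continuation. acc=(acc<<6)|0x0A=0x78A
Byte[10]=9F: continuation. acc=(acc<<6)|0x1F=0x1E29F
Completed: cp=U+1E29F (starts at byte 7)
Byte[11]=DA: 2-byte lead, need 1 cont bytes. acc=0x1A
Byte[12]=89: continuation. acc=(acc<<6)|0x09=0x689
Completed: cp=U+0689 (starts at byte 11)
Byte[13]=C4: 2-byte lead, need 1 cont bytes. acc=0x4
Byte[14]=8C: continuation. acc=(acc<<6)|0x0C=0x10C
Completed: cp=U+010C (starts at byte 13)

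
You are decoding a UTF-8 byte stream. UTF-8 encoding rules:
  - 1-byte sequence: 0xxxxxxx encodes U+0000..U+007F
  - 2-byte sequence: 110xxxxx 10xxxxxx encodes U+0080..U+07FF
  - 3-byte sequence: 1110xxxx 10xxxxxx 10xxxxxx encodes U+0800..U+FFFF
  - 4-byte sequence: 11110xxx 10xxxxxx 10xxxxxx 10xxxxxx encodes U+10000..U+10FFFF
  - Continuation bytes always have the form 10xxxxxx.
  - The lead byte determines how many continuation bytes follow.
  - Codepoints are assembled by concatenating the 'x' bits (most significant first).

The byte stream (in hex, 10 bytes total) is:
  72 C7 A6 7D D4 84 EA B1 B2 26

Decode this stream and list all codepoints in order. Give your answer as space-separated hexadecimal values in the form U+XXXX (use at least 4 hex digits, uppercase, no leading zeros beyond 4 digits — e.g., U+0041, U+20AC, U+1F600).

Answer: U+0072 U+01E6 U+007D U+0504 U+AC72 U+0026

Derivation:
Byte[0]=72: 1-byte ASCII. cp=U+0072
Byte[1]=C7: 2-byte lead, need 1 cont bytes. acc=0x7
Byte[2]=A6: continuation. acc=(acc<<6)|0x26=0x1E6
Completed: cp=U+01E6 (starts at byte 1)
Byte[3]=7D: 1-byte ASCII. cp=U+007D
Byte[4]=D4: 2-byte lead, need 1 cont bytes. acc=0x14
Byte[5]=84: continuation. acc=(acc<<6)|0x04=0x504
Completed: cp=U+0504 (starts at byte 4)
Byte[6]=EA: 3-byte lead, need 2 cont bytes. acc=0xA
Byte[7]=B1: continuation. acc=(acc<<6)|0x31=0x2B1
Byte[8]=B2: continuation. acc=(acc<<6)|0x32=0xAC72
Completed: cp=U+AC72 (starts at byte 6)
Byte[9]=26: 1-byte ASCII. cp=U+0026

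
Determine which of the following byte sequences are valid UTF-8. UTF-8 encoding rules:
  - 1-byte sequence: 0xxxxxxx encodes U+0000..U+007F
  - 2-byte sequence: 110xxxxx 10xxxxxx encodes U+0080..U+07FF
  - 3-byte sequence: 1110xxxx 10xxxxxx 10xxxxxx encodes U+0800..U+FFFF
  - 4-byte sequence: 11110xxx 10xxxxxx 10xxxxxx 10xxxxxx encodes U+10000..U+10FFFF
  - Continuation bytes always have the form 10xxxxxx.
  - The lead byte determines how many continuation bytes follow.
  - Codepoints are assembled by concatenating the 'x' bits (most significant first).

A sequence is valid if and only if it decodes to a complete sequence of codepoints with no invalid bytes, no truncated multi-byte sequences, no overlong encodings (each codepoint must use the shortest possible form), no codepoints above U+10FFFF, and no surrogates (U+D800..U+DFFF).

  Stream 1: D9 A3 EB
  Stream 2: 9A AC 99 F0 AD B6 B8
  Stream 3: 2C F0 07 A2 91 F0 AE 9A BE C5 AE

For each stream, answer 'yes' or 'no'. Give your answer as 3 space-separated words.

Answer: no no no

Derivation:
Stream 1: error at byte offset 3. INVALID
Stream 2: error at byte offset 0. INVALID
Stream 3: error at byte offset 2. INVALID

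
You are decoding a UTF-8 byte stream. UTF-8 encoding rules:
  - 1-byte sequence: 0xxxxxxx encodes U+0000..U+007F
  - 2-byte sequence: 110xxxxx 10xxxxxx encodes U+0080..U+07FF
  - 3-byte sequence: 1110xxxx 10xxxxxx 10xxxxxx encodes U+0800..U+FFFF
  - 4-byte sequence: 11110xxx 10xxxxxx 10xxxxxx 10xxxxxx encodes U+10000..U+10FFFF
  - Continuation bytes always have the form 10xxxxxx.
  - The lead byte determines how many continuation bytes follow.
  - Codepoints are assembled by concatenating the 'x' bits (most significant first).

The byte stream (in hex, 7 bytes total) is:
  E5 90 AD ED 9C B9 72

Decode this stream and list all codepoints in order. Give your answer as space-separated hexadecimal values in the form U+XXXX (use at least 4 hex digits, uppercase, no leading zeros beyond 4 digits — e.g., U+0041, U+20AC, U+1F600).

Answer: U+542D U+D739 U+0072

Derivation:
Byte[0]=E5: 3-byte lead, need 2 cont bytes. acc=0x5
Byte[1]=90: continuation. acc=(acc<<6)|0x10=0x150
Byte[2]=AD: continuation. acc=(acc<<6)|0x2D=0x542D
Completed: cp=U+542D (starts at byte 0)
Byte[3]=ED: 3-byte lead, need 2 cont bytes. acc=0xD
Byte[4]=9C: continuation. acc=(acc<<6)|0x1C=0x35C
Byte[5]=B9: continuation. acc=(acc<<6)|0x39=0xD739
Completed: cp=U+D739 (starts at byte 3)
Byte[6]=72: 1-byte ASCII. cp=U+0072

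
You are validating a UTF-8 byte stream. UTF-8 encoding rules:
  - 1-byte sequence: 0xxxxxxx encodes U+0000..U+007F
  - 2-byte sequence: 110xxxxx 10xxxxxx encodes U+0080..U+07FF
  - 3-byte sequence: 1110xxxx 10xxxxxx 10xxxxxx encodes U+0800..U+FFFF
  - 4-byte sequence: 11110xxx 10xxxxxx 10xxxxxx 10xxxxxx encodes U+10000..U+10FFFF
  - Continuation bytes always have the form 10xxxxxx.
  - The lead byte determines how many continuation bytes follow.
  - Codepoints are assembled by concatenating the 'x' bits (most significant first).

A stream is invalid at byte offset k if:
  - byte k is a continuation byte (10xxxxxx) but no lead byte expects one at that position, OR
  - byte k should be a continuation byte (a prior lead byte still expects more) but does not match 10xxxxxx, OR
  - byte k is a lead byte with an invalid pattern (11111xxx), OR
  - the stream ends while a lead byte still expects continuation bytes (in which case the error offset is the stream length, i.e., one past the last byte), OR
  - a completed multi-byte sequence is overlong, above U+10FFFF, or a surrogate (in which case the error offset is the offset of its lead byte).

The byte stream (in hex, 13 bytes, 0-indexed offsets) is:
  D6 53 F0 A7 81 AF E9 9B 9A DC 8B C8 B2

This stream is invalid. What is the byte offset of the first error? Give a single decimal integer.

Answer: 1

Derivation:
Byte[0]=D6: 2-byte lead, need 1 cont bytes. acc=0x16
Byte[1]=53: expected 10xxxxxx continuation. INVALID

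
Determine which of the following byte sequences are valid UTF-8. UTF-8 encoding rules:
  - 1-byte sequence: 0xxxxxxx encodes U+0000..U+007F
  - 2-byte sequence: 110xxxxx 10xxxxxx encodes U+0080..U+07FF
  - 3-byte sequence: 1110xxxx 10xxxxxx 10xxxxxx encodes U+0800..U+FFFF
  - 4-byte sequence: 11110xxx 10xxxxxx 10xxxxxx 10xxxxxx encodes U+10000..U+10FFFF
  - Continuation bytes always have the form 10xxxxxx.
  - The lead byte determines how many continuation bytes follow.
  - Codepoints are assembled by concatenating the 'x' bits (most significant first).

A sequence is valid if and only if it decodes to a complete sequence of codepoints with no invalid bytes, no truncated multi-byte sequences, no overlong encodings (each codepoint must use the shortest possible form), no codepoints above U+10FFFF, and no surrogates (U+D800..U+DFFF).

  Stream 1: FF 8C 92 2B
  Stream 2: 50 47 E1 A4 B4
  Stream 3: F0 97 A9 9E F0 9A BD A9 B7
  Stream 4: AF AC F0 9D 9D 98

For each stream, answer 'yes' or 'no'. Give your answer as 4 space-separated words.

Stream 1: error at byte offset 0. INVALID
Stream 2: decodes cleanly. VALID
Stream 3: error at byte offset 8. INVALID
Stream 4: error at byte offset 0. INVALID

Answer: no yes no no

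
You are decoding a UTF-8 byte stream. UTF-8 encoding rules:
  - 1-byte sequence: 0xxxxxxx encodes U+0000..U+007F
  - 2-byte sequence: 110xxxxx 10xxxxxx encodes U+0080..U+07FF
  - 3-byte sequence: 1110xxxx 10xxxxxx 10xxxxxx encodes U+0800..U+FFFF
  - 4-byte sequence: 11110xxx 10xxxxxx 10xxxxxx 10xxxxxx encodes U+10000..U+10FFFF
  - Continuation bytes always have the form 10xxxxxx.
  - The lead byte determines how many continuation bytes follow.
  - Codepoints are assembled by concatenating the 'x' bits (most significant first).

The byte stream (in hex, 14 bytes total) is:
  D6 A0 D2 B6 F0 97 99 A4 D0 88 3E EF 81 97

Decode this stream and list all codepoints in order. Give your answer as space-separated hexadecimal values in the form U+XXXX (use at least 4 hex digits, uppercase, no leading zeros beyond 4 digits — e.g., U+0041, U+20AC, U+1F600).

Answer: U+05A0 U+04B6 U+17664 U+0408 U+003E U+F057

Derivation:
Byte[0]=D6: 2-byte lead, need 1 cont bytes. acc=0x16
Byte[1]=A0: continuation. acc=(acc<<6)|0x20=0x5A0
Completed: cp=U+05A0 (starts at byte 0)
Byte[2]=D2: 2-byte lead, need 1 cont bytes. acc=0x12
Byte[3]=B6: continuation. acc=(acc<<6)|0x36=0x4B6
Completed: cp=U+04B6 (starts at byte 2)
Byte[4]=F0: 4-byte lead, need 3 cont bytes. acc=0x0
Byte[5]=97: continuation. acc=(acc<<6)|0x17=0x17
Byte[6]=99: continuation. acc=(acc<<6)|0x19=0x5D9
Byte[7]=A4: continuation. acc=(acc<<6)|0x24=0x17664
Completed: cp=U+17664 (starts at byte 4)
Byte[8]=D0: 2-byte lead, need 1 cont bytes. acc=0x10
Byte[9]=88: continuation. acc=(acc<<6)|0x08=0x408
Completed: cp=U+0408 (starts at byte 8)
Byte[10]=3E: 1-byte ASCII. cp=U+003E
Byte[11]=EF: 3-byte lead, need 2 cont bytes. acc=0xF
Byte[12]=81: continuation. acc=(acc<<6)|0x01=0x3C1
Byte[13]=97: continuation. acc=(acc<<6)|0x17=0xF057
Completed: cp=U+F057 (starts at byte 11)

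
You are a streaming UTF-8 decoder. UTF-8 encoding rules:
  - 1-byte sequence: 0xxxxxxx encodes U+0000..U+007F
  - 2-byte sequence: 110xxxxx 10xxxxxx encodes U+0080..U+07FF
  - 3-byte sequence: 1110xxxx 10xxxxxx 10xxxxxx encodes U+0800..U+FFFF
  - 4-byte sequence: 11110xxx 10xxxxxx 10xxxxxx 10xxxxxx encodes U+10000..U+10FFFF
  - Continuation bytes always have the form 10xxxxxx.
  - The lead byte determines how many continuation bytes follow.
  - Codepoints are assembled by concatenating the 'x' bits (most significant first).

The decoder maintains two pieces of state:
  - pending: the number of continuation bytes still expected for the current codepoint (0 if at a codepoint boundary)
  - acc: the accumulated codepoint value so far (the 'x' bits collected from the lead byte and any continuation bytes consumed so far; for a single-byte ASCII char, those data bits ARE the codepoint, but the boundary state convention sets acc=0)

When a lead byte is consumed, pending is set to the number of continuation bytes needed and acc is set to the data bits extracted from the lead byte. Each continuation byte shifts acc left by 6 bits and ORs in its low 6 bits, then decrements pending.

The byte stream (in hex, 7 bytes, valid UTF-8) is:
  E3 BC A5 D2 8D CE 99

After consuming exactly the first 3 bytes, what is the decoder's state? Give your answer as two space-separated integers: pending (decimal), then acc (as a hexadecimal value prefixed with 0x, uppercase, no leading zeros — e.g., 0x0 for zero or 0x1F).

Byte[0]=E3: 3-byte lead. pending=2, acc=0x3
Byte[1]=BC: continuation. acc=(acc<<6)|0x3C=0xFC, pending=1
Byte[2]=A5: continuation. acc=(acc<<6)|0x25=0x3F25, pending=0

Answer: 0 0x3F25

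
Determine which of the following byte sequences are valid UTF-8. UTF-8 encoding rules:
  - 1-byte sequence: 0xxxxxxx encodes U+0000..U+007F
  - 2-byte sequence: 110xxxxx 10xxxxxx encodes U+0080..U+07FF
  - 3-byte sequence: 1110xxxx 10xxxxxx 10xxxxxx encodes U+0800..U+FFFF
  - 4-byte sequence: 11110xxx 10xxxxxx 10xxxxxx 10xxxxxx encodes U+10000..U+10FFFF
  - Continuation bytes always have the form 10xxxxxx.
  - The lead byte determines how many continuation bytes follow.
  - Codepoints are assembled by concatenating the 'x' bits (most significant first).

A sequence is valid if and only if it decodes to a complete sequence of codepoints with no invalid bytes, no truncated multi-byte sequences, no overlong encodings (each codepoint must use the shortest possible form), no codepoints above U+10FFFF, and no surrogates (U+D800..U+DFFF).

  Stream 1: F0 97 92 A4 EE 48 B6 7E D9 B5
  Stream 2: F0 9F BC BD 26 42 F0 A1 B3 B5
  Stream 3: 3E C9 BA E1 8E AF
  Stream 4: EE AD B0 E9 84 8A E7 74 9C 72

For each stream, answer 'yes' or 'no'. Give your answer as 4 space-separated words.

Answer: no yes yes no

Derivation:
Stream 1: error at byte offset 5. INVALID
Stream 2: decodes cleanly. VALID
Stream 3: decodes cleanly. VALID
Stream 4: error at byte offset 7. INVALID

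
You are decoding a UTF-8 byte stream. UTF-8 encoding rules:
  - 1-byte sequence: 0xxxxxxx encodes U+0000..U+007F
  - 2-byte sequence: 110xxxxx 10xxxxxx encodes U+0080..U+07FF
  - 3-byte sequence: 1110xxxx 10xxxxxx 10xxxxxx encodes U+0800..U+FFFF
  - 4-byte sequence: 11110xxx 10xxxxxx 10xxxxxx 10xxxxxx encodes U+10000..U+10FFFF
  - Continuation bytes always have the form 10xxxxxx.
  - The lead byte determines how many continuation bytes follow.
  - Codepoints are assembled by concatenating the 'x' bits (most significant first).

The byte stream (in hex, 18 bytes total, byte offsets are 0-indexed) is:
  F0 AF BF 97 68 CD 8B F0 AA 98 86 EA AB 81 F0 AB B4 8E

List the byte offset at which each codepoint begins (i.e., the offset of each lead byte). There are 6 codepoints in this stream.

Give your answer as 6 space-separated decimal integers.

Answer: 0 4 5 7 11 14

Derivation:
Byte[0]=F0: 4-byte lead, need 3 cont bytes. acc=0x0
Byte[1]=AF: continuation. acc=(acc<<6)|0x2F=0x2F
Byte[2]=BF: continuation. acc=(acc<<6)|0x3F=0xBFF
Byte[3]=97: continuation. acc=(acc<<6)|0x17=0x2FFD7
Completed: cp=U+2FFD7 (starts at byte 0)
Byte[4]=68: 1-byte ASCII. cp=U+0068
Byte[5]=CD: 2-byte lead, need 1 cont bytes. acc=0xD
Byte[6]=8B: continuation. acc=(acc<<6)|0x0B=0x34B
Completed: cp=U+034B (starts at byte 5)
Byte[7]=F0: 4-byte lead, need 3 cont bytes. acc=0x0
Byte[8]=AA: continuation. acc=(acc<<6)|0x2A=0x2A
Byte[9]=98: continuation. acc=(acc<<6)|0x18=0xA98
Byte[10]=86: continuation. acc=(acc<<6)|0x06=0x2A606
Completed: cp=U+2A606 (starts at byte 7)
Byte[11]=EA: 3-byte lead, need 2 cont bytes. acc=0xA
Byte[12]=AB: continuation. acc=(acc<<6)|0x2B=0x2AB
Byte[13]=81: continuation. acc=(acc<<6)|0x01=0xAAC1
Completed: cp=U+AAC1 (starts at byte 11)
Byte[14]=F0: 4-byte lead, need 3 cont bytes. acc=0x0
Byte[15]=AB: continuation. acc=(acc<<6)|0x2B=0x2B
Byte[16]=B4: continuation. acc=(acc<<6)|0x34=0xAF4
Byte[17]=8E: continuation. acc=(acc<<6)|0x0E=0x2BD0E
Completed: cp=U+2BD0E (starts at byte 14)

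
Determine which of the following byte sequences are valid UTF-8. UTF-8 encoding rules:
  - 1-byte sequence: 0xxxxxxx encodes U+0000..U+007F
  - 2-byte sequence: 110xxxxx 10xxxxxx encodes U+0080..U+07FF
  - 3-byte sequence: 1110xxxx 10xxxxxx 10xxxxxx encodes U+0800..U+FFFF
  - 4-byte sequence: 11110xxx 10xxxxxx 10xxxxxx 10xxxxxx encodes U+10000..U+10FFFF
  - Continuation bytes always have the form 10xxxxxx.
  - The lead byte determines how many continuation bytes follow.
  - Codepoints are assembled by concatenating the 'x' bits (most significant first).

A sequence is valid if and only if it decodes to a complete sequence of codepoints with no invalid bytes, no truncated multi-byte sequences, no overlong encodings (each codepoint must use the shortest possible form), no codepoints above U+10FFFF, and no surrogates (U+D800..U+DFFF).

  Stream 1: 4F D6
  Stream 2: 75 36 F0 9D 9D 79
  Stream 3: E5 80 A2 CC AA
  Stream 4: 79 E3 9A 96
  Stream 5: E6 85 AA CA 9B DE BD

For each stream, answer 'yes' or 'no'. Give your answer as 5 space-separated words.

Stream 1: error at byte offset 2. INVALID
Stream 2: error at byte offset 5. INVALID
Stream 3: decodes cleanly. VALID
Stream 4: decodes cleanly. VALID
Stream 5: decodes cleanly. VALID

Answer: no no yes yes yes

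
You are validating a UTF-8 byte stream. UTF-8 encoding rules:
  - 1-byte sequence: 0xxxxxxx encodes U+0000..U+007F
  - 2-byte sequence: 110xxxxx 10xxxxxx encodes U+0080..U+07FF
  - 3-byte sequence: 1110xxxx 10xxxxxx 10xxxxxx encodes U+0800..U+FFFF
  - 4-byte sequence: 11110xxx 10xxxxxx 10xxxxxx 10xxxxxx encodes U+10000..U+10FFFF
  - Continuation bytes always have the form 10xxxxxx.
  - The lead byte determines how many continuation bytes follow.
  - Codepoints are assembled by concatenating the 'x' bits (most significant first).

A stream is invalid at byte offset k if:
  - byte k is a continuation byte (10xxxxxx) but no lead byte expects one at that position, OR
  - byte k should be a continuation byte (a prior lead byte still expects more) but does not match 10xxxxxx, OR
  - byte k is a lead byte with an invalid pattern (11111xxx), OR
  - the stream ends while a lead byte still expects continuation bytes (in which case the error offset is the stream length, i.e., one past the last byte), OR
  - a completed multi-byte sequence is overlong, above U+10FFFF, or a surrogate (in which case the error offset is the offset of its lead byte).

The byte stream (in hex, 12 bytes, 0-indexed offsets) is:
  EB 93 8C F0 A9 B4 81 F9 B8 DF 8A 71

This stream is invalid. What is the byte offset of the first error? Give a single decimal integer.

Byte[0]=EB: 3-byte lead, need 2 cont bytes. acc=0xB
Byte[1]=93: continuation. acc=(acc<<6)|0x13=0x2D3
Byte[2]=8C: continuation. acc=(acc<<6)|0x0C=0xB4CC
Completed: cp=U+B4CC (starts at byte 0)
Byte[3]=F0: 4-byte lead, need 3 cont bytes. acc=0x0
Byte[4]=A9: continuation. acc=(acc<<6)|0x29=0x29
Byte[5]=B4: continuation. acc=(acc<<6)|0x34=0xA74
Byte[6]=81: continuation. acc=(acc<<6)|0x01=0x29D01
Completed: cp=U+29D01 (starts at byte 3)
Byte[7]=F9: INVALID lead byte (not 0xxx/110x/1110/11110)

Answer: 7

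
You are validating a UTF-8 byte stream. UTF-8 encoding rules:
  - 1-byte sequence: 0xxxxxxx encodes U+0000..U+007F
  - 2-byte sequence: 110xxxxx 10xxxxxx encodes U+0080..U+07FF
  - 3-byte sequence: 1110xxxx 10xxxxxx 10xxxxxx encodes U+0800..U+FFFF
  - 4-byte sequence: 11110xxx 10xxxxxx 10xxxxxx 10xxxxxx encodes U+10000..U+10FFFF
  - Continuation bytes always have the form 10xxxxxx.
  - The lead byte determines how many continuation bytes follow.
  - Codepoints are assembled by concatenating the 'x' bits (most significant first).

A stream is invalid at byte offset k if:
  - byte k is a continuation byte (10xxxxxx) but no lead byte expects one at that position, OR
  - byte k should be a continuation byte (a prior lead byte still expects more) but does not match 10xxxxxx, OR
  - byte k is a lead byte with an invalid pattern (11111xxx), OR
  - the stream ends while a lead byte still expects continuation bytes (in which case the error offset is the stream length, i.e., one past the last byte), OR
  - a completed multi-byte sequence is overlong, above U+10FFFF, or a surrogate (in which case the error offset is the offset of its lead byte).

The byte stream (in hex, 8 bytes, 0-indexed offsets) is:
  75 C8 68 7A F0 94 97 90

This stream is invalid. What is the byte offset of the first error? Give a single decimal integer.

Byte[0]=75: 1-byte ASCII. cp=U+0075
Byte[1]=C8: 2-byte lead, need 1 cont bytes. acc=0x8
Byte[2]=68: expected 10xxxxxx continuation. INVALID

Answer: 2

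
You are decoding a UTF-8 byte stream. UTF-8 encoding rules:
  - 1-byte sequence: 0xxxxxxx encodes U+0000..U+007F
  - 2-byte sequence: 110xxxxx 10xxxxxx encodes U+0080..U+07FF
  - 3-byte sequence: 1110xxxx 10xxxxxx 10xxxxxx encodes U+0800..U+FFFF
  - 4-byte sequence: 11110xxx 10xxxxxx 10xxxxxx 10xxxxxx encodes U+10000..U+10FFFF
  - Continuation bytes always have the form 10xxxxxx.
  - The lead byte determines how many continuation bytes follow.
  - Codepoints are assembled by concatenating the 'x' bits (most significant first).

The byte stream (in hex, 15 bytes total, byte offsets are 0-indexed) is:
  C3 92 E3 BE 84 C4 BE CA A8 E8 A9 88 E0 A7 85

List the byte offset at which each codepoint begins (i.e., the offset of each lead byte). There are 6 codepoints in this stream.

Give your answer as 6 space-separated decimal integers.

Answer: 0 2 5 7 9 12

Derivation:
Byte[0]=C3: 2-byte lead, need 1 cont bytes. acc=0x3
Byte[1]=92: continuation. acc=(acc<<6)|0x12=0xD2
Completed: cp=U+00D2 (starts at byte 0)
Byte[2]=E3: 3-byte lead, need 2 cont bytes. acc=0x3
Byte[3]=BE: continuation. acc=(acc<<6)|0x3E=0xFE
Byte[4]=84: continuation. acc=(acc<<6)|0x04=0x3F84
Completed: cp=U+3F84 (starts at byte 2)
Byte[5]=C4: 2-byte lead, need 1 cont bytes. acc=0x4
Byte[6]=BE: continuation. acc=(acc<<6)|0x3E=0x13E
Completed: cp=U+013E (starts at byte 5)
Byte[7]=CA: 2-byte lead, need 1 cont bytes. acc=0xA
Byte[8]=A8: continuation. acc=(acc<<6)|0x28=0x2A8
Completed: cp=U+02A8 (starts at byte 7)
Byte[9]=E8: 3-byte lead, need 2 cont bytes. acc=0x8
Byte[10]=A9: continuation. acc=(acc<<6)|0x29=0x229
Byte[11]=88: continuation. acc=(acc<<6)|0x08=0x8A48
Completed: cp=U+8A48 (starts at byte 9)
Byte[12]=E0: 3-byte lead, need 2 cont bytes. acc=0x0
Byte[13]=A7: continuation. acc=(acc<<6)|0x27=0x27
Byte[14]=85: continuation. acc=(acc<<6)|0x05=0x9C5
Completed: cp=U+09C5 (starts at byte 12)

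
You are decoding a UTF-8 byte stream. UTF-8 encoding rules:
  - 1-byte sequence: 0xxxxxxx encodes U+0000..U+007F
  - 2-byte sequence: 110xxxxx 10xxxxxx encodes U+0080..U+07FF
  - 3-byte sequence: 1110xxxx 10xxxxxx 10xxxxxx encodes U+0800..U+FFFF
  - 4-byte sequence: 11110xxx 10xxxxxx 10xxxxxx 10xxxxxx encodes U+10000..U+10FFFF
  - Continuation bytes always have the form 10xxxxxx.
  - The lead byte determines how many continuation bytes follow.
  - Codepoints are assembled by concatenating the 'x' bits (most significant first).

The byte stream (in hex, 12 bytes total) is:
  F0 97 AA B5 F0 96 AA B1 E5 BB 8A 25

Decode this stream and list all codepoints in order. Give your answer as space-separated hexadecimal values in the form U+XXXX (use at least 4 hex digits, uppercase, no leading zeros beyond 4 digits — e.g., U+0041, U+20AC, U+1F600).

Byte[0]=F0: 4-byte lead, need 3 cont bytes. acc=0x0
Byte[1]=97: continuation. acc=(acc<<6)|0x17=0x17
Byte[2]=AA: continuation. acc=(acc<<6)|0x2A=0x5EA
Byte[3]=B5: continuation. acc=(acc<<6)|0x35=0x17AB5
Completed: cp=U+17AB5 (starts at byte 0)
Byte[4]=F0: 4-byte lead, need 3 cont bytes. acc=0x0
Byte[5]=96: continuation. acc=(acc<<6)|0x16=0x16
Byte[6]=AA: continuation. acc=(acc<<6)|0x2A=0x5AA
Byte[7]=B1: continuation. acc=(acc<<6)|0x31=0x16AB1
Completed: cp=U+16AB1 (starts at byte 4)
Byte[8]=E5: 3-byte lead, need 2 cont bytes. acc=0x5
Byte[9]=BB: continuation. acc=(acc<<6)|0x3B=0x17B
Byte[10]=8A: continuation. acc=(acc<<6)|0x0A=0x5ECA
Completed: cp=U+5ECA (starts at byte 8)
Byte[11]=25: 1-byte ASCII. cp=U+0025

Answer: U+17AB5 U+16AB1 U+5ECA U+0025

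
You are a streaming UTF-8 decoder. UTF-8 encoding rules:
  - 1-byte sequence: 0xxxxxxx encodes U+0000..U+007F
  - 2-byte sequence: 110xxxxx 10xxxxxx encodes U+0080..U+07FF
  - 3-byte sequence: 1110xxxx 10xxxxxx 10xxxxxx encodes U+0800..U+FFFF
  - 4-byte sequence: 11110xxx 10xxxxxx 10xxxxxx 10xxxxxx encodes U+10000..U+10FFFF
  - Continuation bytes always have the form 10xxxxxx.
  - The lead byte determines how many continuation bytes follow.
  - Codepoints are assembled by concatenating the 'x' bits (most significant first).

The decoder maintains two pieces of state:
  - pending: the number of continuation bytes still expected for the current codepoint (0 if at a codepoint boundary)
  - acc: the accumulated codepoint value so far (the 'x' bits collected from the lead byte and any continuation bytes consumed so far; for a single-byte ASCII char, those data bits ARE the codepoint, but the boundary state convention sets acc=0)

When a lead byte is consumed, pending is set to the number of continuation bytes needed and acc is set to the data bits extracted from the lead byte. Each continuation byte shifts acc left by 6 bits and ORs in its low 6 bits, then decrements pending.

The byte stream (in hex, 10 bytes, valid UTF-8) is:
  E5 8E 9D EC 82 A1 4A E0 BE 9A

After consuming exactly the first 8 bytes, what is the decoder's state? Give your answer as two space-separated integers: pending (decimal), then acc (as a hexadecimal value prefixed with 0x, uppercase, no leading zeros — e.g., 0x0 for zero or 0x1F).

Byte[0]=E5: 3-byte lead. pending=2, acc=0x5
Byte[1]=8E: continuation. acc=(acc<<6)|0x0E=0x14E, pending=1
Byte[2]=9D: continuation. acc=(acc<<6)|0x1D=0x539D, pending=0
Byte[3]=EC: 3-byte lead. pending=2, acc=0xC
Byte[4]=82: continuation. acc=(acc<<6)|0x02=0x302, pending=1
Byte[5]=A1: continuation. acc=(acc<<6)|0x21=0xC0A1, pending=0
Byte[6]=4A: 1-byte. pending=0, acc=0x0
Byte[7]=E0: 3-byte lead. pending=2, acc=0x0

Answer: 2 0x0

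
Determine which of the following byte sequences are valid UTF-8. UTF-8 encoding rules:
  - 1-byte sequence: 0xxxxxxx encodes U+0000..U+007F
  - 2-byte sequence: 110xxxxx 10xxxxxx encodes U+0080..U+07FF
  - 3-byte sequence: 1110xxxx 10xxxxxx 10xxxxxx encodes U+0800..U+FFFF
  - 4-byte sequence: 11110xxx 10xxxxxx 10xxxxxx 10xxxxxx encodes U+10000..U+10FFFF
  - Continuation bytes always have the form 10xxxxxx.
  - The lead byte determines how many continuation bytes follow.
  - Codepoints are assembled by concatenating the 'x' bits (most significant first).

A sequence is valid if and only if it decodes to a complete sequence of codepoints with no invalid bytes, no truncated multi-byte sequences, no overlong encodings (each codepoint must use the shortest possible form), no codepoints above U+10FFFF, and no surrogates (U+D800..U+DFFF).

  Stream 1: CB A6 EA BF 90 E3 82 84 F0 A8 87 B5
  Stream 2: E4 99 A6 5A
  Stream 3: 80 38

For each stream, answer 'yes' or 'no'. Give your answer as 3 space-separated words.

Stream 1: decodes cleanly. VALID
Stream 2: decodes cleanly. VALID
Stream 3: error at byte offset 0. INVALID

Answer: yes yes no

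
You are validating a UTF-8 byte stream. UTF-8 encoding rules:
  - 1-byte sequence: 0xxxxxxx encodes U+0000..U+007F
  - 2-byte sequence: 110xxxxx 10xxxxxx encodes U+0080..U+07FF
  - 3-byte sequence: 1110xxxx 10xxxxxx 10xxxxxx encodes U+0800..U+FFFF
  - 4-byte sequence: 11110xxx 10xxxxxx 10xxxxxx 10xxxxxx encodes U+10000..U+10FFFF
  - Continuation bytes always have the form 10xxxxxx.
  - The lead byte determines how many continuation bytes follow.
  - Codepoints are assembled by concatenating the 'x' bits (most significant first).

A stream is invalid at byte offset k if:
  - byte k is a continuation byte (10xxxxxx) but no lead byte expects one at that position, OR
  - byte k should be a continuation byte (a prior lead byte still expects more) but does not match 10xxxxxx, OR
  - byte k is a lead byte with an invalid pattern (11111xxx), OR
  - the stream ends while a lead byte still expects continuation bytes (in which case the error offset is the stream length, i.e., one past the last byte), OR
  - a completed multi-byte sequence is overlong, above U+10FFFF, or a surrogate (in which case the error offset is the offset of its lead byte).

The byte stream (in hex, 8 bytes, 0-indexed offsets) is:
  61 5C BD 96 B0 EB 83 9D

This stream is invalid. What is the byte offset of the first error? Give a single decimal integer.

Answer: 2

Derivation:
Byte[0]=61: 1-byte ASCII. cp=U+0061
Byte[1]=5C: 1-byte ASCII. cp=U+005C
Byte[2]=BD: INVALID lead byte (not 0xxx/110x/1110/11110)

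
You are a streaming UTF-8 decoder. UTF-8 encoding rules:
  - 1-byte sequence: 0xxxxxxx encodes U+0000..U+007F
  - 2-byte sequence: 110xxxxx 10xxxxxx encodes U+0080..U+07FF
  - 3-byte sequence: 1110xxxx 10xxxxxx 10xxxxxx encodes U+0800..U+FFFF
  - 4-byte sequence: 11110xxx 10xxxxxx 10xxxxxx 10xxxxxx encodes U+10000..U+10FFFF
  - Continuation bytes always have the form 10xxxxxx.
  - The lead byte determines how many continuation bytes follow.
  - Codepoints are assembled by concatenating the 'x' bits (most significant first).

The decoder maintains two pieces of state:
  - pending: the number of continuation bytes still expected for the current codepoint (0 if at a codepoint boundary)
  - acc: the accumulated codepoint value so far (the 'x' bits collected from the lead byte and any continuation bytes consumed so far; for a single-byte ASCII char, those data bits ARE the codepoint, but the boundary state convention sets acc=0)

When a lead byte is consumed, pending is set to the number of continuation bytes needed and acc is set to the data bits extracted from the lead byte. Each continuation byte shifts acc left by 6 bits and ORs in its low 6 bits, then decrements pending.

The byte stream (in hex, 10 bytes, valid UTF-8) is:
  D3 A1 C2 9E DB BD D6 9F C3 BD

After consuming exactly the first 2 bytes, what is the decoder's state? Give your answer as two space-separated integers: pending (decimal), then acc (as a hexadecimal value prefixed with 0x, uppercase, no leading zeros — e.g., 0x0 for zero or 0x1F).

Byte[0]=D3: 2-byte lead. pending=1, acc=0x13
Byte[1]=A1: continuation. acc=(acc<<6)|0x21=0x4E1, pending=0

Answer: 0 0x4E1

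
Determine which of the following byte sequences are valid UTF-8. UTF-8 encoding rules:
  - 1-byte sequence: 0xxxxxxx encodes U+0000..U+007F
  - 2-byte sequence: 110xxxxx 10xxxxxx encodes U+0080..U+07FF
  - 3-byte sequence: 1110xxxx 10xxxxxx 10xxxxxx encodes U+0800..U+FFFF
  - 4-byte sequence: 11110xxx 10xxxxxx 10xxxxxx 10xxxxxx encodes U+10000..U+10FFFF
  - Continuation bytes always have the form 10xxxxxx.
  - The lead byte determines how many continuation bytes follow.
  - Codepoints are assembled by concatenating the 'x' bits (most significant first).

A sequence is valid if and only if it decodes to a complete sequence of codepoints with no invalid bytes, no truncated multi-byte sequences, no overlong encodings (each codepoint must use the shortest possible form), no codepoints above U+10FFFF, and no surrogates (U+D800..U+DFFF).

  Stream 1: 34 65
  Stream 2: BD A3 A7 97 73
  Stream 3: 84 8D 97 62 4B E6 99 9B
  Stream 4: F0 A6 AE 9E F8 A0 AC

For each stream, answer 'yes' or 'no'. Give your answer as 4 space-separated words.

Stream 1: decodes cleanly. VALID
Stream 2: error at byte offset 0. INVALID
Stream 3: error at byte offset 0. INVALID
Stream 4: error at byte offset 4. INVALID

Answer: yes no no no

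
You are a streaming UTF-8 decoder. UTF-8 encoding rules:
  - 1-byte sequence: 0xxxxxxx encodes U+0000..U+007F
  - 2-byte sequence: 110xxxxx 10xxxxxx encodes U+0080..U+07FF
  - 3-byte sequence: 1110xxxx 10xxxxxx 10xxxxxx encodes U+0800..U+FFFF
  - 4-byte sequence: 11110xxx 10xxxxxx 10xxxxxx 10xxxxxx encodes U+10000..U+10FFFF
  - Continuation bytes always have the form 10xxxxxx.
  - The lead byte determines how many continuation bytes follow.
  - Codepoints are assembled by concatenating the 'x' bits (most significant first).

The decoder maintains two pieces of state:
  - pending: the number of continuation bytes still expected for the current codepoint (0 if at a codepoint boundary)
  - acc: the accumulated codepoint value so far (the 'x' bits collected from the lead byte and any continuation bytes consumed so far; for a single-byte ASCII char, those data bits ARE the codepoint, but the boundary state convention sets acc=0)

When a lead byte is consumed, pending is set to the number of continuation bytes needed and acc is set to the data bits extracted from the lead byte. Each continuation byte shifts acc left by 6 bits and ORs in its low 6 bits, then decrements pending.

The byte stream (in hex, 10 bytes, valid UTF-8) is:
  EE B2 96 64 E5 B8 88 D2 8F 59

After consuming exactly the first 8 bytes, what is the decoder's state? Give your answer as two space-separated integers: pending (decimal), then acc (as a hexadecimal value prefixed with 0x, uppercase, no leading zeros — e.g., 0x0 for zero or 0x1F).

Byte[0]=EE: 3-byte lead. pending=2, acc=0xE
Byte[1]=B2: continuation. acc=(acc<<6)|0x32=0x3B2, pending=1
Byte[2]=96: continuation. acc=(acc<<6)|0x16=0xEC96, pending=0
Byte[3]=64: 1-byte. pending=0, acc=0x0
Byte[4]=E5: 3-byte lead. pending=2, acc=0x5
Byte[5]=B8: continuation. acc=(acc<<6)|0x38=0x178, pending=1
Byte[6]=88: continuation. acc=(acc<<6)|0x08=0x5E08, pending=0
Byte[7]=D2: 2-byte lead. pending=1, acc=0x12

Answer: 1 0x12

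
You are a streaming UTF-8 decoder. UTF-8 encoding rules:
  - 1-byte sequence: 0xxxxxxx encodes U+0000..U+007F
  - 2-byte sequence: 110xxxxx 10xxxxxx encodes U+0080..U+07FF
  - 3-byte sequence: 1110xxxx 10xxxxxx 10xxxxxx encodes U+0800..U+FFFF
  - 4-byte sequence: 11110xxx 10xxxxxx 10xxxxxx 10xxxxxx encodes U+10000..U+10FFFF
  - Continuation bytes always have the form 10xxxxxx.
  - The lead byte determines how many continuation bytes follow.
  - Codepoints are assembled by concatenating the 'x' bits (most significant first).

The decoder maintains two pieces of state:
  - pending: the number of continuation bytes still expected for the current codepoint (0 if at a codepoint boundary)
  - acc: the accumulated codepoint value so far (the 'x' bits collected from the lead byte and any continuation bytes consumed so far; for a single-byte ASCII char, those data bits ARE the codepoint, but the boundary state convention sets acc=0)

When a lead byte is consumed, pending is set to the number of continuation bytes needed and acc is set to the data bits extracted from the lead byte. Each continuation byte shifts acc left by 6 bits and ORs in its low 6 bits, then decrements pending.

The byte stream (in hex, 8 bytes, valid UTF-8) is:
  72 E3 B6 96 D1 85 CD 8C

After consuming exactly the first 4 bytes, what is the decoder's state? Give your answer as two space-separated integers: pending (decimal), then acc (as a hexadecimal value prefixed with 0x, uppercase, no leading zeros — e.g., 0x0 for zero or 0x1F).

Answer: 0 0x3D96

Derivation:
Byte[0]=72: 1-byte. pending=0, acc=0x0
Byte[1]=E3: 3-byte lead. pending=2, acc=0x3
Byte[2]=B6: continuation. acc=(acc<<6)|0x36=0xF6, pending=1
Byte[3]=96: continuation. acc=(acc<<6)|0x16=0x3D96, pending=0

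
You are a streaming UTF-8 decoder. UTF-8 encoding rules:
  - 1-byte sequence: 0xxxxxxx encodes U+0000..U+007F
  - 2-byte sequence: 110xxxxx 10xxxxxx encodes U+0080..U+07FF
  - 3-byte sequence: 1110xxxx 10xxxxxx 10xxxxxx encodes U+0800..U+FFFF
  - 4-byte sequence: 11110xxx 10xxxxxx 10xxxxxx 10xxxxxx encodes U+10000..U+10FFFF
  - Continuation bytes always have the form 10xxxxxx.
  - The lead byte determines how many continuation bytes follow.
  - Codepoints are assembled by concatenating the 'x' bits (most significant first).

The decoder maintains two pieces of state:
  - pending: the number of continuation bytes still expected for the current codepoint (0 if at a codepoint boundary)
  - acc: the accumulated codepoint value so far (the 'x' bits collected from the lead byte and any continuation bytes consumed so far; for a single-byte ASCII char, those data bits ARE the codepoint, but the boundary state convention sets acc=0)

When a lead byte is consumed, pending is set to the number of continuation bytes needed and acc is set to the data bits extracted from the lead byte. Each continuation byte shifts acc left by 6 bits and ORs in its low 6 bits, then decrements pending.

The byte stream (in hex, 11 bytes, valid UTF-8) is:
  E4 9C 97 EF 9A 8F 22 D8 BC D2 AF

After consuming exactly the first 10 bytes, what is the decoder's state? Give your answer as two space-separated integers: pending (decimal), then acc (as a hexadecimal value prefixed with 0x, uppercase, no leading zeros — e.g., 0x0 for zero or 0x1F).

Byte[0]=E4: 3-byte lead. pending=2, acc=0x4
Byte[1]=9C: continuation. acc=(acc<<6)|0x1C=0x11C, pending=1
Byte[2]=97: continuation. acc=(acc<<6)|0x17=0x4717, pending=0
Byte[3]=EF: 3-byte lead. pending=2, acc=0xF
Byte[4]=9A: continuation. acc=(acc<<6)|0x1A=0x3DA, pending=1
Byte[5]=8F: continuation. acc=(acc<<6)|0x0F=0xF68F, pending=0
Byte[6]=22: 1-byte. pending=0, acc=0x0
Byte[7]=D8: 2-byte lead. pending=1, acc=0x18
Byte[8]=BC: continuation. acc=(acc<<6)|0x3C=0x63C, pending=0
Byte[9]=D2: 2-byte lead. pending=1, acc=0x12

Answer: 1 0x12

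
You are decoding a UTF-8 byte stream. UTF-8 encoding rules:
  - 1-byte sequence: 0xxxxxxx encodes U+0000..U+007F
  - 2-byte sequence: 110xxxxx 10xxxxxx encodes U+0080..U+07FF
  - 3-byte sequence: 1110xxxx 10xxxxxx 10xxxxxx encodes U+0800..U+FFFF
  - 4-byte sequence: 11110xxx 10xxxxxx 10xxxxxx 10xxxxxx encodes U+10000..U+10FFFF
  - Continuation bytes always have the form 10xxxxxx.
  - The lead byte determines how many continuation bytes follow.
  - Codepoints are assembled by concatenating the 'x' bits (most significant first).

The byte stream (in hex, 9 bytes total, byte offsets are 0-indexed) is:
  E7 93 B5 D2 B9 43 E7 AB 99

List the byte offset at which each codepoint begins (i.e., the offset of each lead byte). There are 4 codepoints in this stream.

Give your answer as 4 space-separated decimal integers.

Byte[0]=E7: 3-byte lead, need 2 cont bytes. acc=0x7
Byte[1]=93: continuation. acc=(acc<<6)|0x13=0x1D3
Byte[2]=B5: continuation. acc=(acc<<6)|0x35=0x74F5
Completed: cp=U+74F5 (starts at byte 0)
Byte[3]=D2: 2-byte lead, need 1 cont bytes. acc=0x12
Byte[4]=B9: continuation. acc=(acc<<6)|0x39=0x4B9
Completed: cp=U+04B9 (starts at byte 3)
Byte[5]=43: 1-byte ASCII. cp=U+0043
Byte[6]=E7: 3-byte lead, need 2 cont bytes. acc=0x7
Byte[7]=AB: continuation. acc=(acc<<6)|0x2B=0x1EB
Byte[8]=99: continuation. acc=(acc<<6)|0x19=0x7AD9
Completed: cp=U+7AD9 (starts at byte 6)

Answer: 0 3 5 6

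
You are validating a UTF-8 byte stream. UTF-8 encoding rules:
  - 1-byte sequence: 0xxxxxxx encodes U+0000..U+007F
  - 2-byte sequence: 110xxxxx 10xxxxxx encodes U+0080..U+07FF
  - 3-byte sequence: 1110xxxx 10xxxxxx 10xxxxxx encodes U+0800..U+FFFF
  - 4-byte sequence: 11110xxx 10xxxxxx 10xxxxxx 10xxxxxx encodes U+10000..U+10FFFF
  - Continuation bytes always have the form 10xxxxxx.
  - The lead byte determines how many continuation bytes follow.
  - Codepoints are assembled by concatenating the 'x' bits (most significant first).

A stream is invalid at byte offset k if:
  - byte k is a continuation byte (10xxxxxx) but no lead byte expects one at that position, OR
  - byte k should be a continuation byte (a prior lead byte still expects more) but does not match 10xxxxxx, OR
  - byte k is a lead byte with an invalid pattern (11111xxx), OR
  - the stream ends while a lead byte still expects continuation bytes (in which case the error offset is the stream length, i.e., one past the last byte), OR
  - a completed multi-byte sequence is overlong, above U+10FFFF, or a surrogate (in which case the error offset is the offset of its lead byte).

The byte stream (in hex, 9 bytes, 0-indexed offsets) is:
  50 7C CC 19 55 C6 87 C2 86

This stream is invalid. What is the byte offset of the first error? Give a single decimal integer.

Answer: 3

Derivation:
Byte[0]=50: 1-byte ASCII. cp=U+0050
Byte[1]=7C: 1-byte ASCII. cp=U+007C
Byte[2]=CC: 2-byte lead, need 1 cont bytes. acc=0xC
Byte[3]=19: expected 10xxxxxx continuation. INVALID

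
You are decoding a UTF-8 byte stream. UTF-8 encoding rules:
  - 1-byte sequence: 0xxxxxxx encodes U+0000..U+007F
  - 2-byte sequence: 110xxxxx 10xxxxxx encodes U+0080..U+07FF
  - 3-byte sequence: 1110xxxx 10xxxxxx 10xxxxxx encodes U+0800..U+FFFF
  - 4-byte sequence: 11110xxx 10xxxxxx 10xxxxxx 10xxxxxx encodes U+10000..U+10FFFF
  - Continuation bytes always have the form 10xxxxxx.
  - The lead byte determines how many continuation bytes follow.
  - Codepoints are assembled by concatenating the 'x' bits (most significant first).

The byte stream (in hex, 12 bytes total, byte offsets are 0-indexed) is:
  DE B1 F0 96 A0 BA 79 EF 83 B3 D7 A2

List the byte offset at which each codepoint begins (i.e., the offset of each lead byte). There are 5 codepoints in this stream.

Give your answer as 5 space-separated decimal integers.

Byte[0]=DE: 2-byte lead, need 1 cont bytes. acc=0x1E
Byte[1]=B1: continuation. acc=(acc<<6)|0x31=0x7B1
Completed: cp=U+07B1 (starts at byte 0)
Byte[2]=F0: 4-byte lead, need 3 cont bytes. acc=0x0
Byte[3]=96: continuation. acc=(acc<<6)|0x16=0x16
Byte[4]=A0: continuation. acc=(acc<<6)|0x20=0x5A0
Byte[5]=BA: continuation. acc=(acc<<6)|0x3A=0x1683A
Completed: cp=U+1683A (starts at byte 2)
Byte[6]=79: 1-byte ASCII. cp=U+0079
Byte[7]=EF: 3-byte lead, need 2 cont bytes. acc=0xF
Byte[8]=83: continuation. acc=(acc<<6)|0x03=0x3C3
Byte[9]=B3: continuation. acc=(acc<<6)|0x33=0xF0F3
Completed: cp=U+F0F3 (starts at byte 7)
Byte[10]=D7: 2-byte lead, need 1 cont bytes. acc=0x17
Byte[11]=A2: continuation. acc=(acc<<6)|0x22=0x5E2
Completed: cp=U+05E2 (starts at byte 10)

Answer: 0 2 6 7 10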